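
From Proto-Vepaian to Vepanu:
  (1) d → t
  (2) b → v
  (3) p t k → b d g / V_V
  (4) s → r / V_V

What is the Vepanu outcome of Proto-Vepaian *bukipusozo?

vugiburozo

Vepanu: start from *bukipusozo.
  rule 1: no change — bukipusozo
  rule 2 (unconditioned shift): bukipusozo → vukipusozo
  rule 3 (intervocalic voicing): vukipusozo → vugibusozo
  rule 4 (rhotacism): vugibusozo → vugiburozo
  ⇒ Vepanu vugiburozo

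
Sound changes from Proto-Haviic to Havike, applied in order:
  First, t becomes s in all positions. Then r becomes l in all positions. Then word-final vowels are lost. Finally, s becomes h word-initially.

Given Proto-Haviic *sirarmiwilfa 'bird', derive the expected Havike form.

Havike: start from *sirarmiwilfa.
  rule 1: no change — sirarmiwilfa
  rule 2 (unconditioned shift): sirarmiwilfa → silalmiwilfa
  rule 3 (apocope): silalmiwilfa → silalmiwilf
  rule 4 (debuccalisation): silalmiwilf → hilalmiwilf
  ⇒ Havike hilalmiwilf

hilalmiwilf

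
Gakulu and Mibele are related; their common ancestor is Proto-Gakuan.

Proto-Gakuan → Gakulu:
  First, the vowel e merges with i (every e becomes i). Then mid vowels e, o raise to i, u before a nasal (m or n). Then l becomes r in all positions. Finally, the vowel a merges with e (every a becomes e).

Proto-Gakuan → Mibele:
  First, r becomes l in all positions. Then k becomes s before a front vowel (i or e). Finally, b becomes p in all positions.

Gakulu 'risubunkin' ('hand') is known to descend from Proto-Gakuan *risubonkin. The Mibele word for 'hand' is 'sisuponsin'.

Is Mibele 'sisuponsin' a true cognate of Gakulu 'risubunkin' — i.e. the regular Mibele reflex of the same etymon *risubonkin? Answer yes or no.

Derive the expected Mibele reflex of *risubonkin:
Mibele: *risubonkin > lisubonkin > lisubonsin > lisuponsin  (by unconditioned shift, palatalisation, unconditioned shift)
The regular Mibele reflex would be 'lisuponsin', but the attested form is 'sisuponsin'. The correspondence is irregular, so they are not cognates (the Mibele form has a different source).

no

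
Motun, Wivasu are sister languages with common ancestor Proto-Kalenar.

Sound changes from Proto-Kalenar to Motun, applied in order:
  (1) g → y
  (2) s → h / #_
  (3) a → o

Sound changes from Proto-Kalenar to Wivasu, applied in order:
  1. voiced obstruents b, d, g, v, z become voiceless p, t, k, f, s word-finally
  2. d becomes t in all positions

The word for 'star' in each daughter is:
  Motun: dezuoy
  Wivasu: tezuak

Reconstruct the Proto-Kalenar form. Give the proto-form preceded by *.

Position 1: Motun has d, Wivasu has t. Motun preserves d here (none of its changes turn any other segment into d), so the proto-segment is *d.
Position 5: Motun has o, Wivasu has a. Wivasu preserves a here (none of its changes turn any other segment into a), so the proto-segment is *a.
Position 6: Motun has y, Wivasu has k. Taking the neighbouring segments as reconstructed: Motun y could go back to *g or *y; Wivasu k could go back to *k or *g — the one source consistent with every daughter is *g.
Continuing position by position gives *dezuag; check it forward:
Motun: *dezuag
  dezuag → dezuay   [unconditioned shift]
  dezuay (rule 2 does not apply)
  dezuay → dezuoy   [vowel merger]
  giving Motun dezuoy.
Wivasu: start from *dezuag.
  rule 1 (final devoicing): dezuag → dezuak
  rule 2 (unconditioned shift): dezuak → tezuak
  ⇒ Wivasu tezuak
No other proto-form is consistent with every reflex, so the reconstruction is *dezuag.

*dezuag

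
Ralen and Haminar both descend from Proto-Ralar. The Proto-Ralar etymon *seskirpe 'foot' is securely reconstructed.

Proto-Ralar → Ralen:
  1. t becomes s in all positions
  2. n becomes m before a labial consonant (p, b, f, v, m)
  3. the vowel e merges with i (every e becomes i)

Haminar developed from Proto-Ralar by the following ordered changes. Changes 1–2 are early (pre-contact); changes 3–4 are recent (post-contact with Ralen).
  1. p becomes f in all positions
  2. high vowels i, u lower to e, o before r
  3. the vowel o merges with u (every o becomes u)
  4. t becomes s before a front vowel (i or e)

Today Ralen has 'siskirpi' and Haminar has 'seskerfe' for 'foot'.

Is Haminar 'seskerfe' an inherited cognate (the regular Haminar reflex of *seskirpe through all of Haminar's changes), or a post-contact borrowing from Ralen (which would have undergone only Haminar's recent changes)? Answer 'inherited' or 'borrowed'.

If inherited, *seskirpe would pass through all of Haminar's changes:
Haminar: *seskirpe
  seskirpe → seskirfe   [unconditioned shift]
  seskirfe → seskerfe   [pre-rhotic lowering]
  seskerfe (rule 3 does not apply)
  seskerfe (rule 4 does not apply)
  giving Haminar seskerfe.
If borrowed from Ralen 'siskirpi' after the early changes, it would undergo only the recent ones:
  rule 3 (vowel merger): no change (siskirpi)
  rule 4 (palatalisation): no change (siskirpi)
  ⇒ as a loan: siskirpi
Haminar 'seskerfe' matches the inherited outcome exactly, so it is an inherited cognate, not a loan.

inherited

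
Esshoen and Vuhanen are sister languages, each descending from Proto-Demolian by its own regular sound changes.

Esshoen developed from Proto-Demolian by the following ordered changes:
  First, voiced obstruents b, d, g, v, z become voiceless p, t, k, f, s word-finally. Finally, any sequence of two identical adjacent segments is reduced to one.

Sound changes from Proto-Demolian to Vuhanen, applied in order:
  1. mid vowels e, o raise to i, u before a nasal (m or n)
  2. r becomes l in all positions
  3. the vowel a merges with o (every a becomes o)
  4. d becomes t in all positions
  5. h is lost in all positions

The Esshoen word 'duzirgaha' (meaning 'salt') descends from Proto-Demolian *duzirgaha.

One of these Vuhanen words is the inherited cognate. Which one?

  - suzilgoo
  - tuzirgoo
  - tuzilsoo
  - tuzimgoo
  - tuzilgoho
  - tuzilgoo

tuzilgoo

Vuhanen: *duzirgaha > duzilgaha > duzilgoho > tuzilgoho > tuzilgoo  (by unconditioned shift, vowel merger, unconditioned shift, h-loss)
The other candidates each miss or misapply at least one Vuhanen change.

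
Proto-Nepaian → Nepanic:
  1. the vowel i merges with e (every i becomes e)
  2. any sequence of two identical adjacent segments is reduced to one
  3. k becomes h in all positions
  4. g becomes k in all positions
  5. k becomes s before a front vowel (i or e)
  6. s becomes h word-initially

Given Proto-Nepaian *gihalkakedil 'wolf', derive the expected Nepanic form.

hehalhahedel

Nepanic: start from *gihalkakedil.
  rule 1 (vowel merger): gihalkakedil → gehalkakedel
  rule 2: no change — gehalkakedel
  rule 3 (unconditioned shift): gehalkakedel → gehalhahedel
  rule 4 (unconditioned shift): gehalhahedel → kehalhahedel
  rule 5 (palatalisation): kehalhahedel → sehalhahedel
  rule 6 (debuccalisation): sehalhahedel → hehalhahedel
  ⇒ Nepanic hehalhahedel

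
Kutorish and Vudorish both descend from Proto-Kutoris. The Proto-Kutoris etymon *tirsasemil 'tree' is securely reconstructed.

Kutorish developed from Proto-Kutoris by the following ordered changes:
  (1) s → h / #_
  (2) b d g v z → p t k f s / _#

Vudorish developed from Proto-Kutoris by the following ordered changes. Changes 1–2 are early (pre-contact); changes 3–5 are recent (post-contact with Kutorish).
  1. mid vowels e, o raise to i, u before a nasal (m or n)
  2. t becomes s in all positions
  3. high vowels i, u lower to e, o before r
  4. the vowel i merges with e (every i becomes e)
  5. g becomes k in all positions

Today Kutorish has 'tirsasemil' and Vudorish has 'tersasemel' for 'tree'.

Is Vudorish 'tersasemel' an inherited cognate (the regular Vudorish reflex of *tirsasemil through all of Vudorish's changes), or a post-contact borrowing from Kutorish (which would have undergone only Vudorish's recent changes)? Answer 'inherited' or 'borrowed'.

borrowed

If inherited, *tirsasemil would pass through all of Vudorish's changes:
Vudorish: *tirsasemil > tirsasimil > sirsasimil > sersasimil > sersasemel  (by pre-nasal raising, unconditioned shift, pre-rhotic lowering, vowel merger)
If borrowed from Kutorish 'tirsasemil' after the early changes, it would undergo only the recent ones:
  rule 3 (pre-rhotic lowering): tirsasemil → tersasemil
  rule 4 (vowel merger): tersasemil → tersasemel
  rule 5 (unconditioned shift): no change (tersasemel)
  ⇒ as a loan: tersasemel
Vudorish 'tersasemel' matches the loan outcome 'tersasemel', not the inherited 'sersasemel' — it skipped the early Vudorish changes, so it was borrowed from Kutorish.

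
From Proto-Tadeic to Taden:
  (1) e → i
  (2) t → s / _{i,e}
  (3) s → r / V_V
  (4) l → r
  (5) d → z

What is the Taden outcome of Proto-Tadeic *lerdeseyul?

Taden: *lerdeseyul
  lerdeseyul → lirdisiyul   [vowel merger]
  lirdisiyul (rule 2 does not apply)
  lirdisiyul → lirdiriyul   [rhotacism]
  lirdiriyul → rirdiriyur   [unconditioned shift]
  rirdiriyur → rirziriyur   [unconditioned shift]
  giving Taden rirziriyur.

rirziriyur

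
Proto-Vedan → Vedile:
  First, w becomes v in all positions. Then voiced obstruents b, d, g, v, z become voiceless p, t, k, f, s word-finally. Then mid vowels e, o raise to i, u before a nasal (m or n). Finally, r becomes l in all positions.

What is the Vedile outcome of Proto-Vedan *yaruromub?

yalulumup

Vedile: start from *yaruromub.
  rule 1: no change — yaruromub
  rule 2 (final devoicing): yaruromub → yaruromup
  rule 3 (pre-nasal raising): yaruromup → yarurumup
  rule 4 (unconditioned shift): yarurumup → yalulumup
  ⇒ Vedile yalulumup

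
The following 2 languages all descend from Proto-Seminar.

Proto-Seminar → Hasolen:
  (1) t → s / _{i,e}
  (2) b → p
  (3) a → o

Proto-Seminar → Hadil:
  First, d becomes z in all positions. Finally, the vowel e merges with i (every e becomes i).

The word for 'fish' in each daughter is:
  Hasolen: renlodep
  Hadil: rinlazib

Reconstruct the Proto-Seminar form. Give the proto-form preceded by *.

Position 5: Hasolen has o, Hadil has a. Hadil preserves a here (none of its changes turn any other segment into a), so the proto-segment is *a.
Position 2: Hasolen has e, Hadil has i. Hasolen preserves e here (none of its changes turn any other segment into e), so the proto-segment is *e.
Position 8: Hasolen has p, Hadil has b. Hadil preserves b here (none of its changes turn any other segment into b), so the proto-segment is *b.
This points to *renladeb. Verify forward in each daughter:
Hasolen: *renladeb > renladep > renlodep  (by unconditioned shift, vowel merger)
Hadil: start from *renladeb.
  rule 1 (unconditioned shift): renladeb → renlazeb
  rule 2 (vowel merger): renlazeb → rinlazib
  ⇒ Hadil rinlazib
No other proto-form is consistent with every reflex, so the reconstruction is *renladeb.

*renladeb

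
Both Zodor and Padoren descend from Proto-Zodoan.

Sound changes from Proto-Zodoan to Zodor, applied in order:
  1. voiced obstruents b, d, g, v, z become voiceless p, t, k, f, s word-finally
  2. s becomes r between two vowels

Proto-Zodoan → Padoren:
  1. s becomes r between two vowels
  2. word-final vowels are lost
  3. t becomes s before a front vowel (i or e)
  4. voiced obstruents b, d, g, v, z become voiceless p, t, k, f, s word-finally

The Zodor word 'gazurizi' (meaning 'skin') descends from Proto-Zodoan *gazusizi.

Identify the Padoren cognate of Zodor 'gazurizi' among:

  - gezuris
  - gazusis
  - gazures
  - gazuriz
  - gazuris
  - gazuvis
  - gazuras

gazuris

Padoren: *gazusizi
  gazusizi → gazurizi   [rhotacism]
  gazurizi → gazuriz   [apocope]
  gazuriz (rule 3 does not apply)
  gazuriz → gazuris   [final devoicing]
  giving Padoren gazuris.
Only 'gazuris' matches the regular Padoren development of *gazusizi.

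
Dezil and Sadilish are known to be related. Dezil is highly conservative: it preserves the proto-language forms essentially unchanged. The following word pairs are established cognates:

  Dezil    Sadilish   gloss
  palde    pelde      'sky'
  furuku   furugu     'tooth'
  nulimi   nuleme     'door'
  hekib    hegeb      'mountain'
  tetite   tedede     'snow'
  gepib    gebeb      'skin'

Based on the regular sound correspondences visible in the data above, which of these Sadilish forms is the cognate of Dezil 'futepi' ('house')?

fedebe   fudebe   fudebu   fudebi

tetite ~ tedede — Dezil t corresponds to Sadilish d between vowels (before a front vowel).
gepib ~ gebeb — Dezil p corresponds to Sadilish b between vowels (before a front vowel).
nulimi ~ nuleme — Dezil i corresponds to Sadilish e word-finally.
Applying these to Dezil 'futepi':
  futepi → fudepi   (t→d between vowels (before a front vowel))
  fudepi → fudebi   (p→b between vowels (before a front vowel))
  fudebi → fudebe   (i→e word-finally)
So the Sadilish cognate is 'fudebe'.

fudebe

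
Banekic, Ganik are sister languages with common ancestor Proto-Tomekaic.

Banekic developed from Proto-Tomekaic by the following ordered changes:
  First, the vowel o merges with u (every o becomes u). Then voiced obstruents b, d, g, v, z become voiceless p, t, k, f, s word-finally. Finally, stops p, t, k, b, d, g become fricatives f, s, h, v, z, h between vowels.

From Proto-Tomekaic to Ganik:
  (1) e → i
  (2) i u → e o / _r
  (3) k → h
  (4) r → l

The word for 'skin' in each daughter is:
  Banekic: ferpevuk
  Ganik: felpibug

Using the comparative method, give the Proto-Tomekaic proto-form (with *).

*ferpebug

Position 6: Banekic has v, Ganik has b. Ganik preserves b here (none of its changes turn any other segment into b), so the proto-segment is *b.
Position 8: Banekic has k, Ganik has g. Ganik preserves g here (none of its changes turn any other segment into g), so the proto-segment is *g.
Verify the candidate proto-form against each daughter:
Banekic: *ferpebug
  ferpebug (rule 1 does not apply)
  ferpebug → ferpebuk   [final devoicing]
  ferpebuk → ferpevuk   [intervocalic lenition]
  giving Banekic ferpevuk.
Ganik: *ferpebug
  ferpebug → firpibug   [vowel merger]
  firpibug → ferpibug   [pre-rhotic lowering]
  ferpibug (rule 3 does not apply)
  ferpibug → felpibug   [unconditioned shift]
  giving Ganik felpibug.
*ferpebug is the unique common source.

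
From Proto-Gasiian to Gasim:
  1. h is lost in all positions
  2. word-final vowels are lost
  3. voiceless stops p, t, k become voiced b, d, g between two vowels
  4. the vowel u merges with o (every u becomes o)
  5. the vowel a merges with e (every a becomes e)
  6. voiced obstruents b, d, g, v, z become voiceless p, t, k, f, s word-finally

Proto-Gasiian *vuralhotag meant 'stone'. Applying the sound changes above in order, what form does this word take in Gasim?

vorelodek

Gasim: *vuralhotag > vuralotag > vuralodag > voralodag > vorelodeg > vorelodek  (by h-loss, intervocalic voicing, vowel merger, vowel merger, final devoicing)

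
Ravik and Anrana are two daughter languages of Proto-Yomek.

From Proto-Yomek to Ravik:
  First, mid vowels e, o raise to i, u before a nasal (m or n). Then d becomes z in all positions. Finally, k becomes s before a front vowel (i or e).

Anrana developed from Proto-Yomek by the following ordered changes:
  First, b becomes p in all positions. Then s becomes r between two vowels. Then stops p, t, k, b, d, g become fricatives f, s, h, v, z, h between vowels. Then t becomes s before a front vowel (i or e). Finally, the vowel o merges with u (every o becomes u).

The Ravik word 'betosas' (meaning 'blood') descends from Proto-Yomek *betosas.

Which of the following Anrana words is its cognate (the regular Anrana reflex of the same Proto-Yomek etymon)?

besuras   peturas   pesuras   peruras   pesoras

pesuras

Anrana: *betosas
  betosas → petosas   [unconditioned shift]
  petosas → petoras   [rhotacism]
  petoras → pesoras   [intervocalic lenition]
  pesoras (rule 4 does not apply)
  pesoras → pesuras   [vowel merger]
  giving Anrana pesuras.
The other candidates each miss or misapply at least one Anrana change.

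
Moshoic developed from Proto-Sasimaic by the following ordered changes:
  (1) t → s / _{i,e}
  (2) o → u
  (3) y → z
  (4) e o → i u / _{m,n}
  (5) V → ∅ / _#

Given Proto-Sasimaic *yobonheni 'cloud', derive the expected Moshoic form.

zubunhin

Moshoic: start from *yobonheni.
  rule 1: no change — yobonheni
  rule 2 (vowel merger): yobonheni → yubunheni
  rule 3 (unconditioned shift): yubunheni → zubunheni
  rule 4 (pre-nasal raising): zubunheni → zubunhini
  rule 5 (apocope): zubunhini → zubunhin
  ⇒ Moshoic zubunhin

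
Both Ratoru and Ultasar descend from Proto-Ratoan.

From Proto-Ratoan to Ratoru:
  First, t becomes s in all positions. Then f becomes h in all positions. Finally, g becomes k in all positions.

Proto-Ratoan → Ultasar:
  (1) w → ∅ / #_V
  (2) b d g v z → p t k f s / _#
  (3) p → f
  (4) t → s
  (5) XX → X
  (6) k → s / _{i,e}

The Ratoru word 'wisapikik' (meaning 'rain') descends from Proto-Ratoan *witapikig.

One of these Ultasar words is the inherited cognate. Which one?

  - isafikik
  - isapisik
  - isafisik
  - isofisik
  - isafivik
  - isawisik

isafisik

Ultasar: start from *witapikig.
  rule 1 (glide loss): witapikig → itapikig
  rule 2 (final devoicing): itapikig → itapikik
  rule 3 (unconditioned shift): itapikik → itafikik
  rule 4 (unconditioned shift): itafikik → isafikik
  rule 5: no change — isafikik
  rule 6 (palatalisation): isafikik → isafisik
  ⇒ Ultasar isafisik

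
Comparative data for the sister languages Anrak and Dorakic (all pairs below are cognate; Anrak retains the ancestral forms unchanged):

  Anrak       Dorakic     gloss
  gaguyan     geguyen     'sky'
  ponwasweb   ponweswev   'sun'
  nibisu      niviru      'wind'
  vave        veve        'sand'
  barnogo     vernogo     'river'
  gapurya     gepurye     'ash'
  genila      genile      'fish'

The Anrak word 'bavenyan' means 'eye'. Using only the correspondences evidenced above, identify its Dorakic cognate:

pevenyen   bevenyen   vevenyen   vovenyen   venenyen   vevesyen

barnogo ~ vernogo — Anrak b corresponds to Dorakic v word-initially before a back vowel.
vave ~ veve — Anrak a corresponds to Dorakic e after a consonant, before a labial obstruent.
gaguyan ~ geguyen — Anrak a corresponds to Dorakic e after a consonant, before a nasal.
Applying these to Anrak 'bavenyan':
  bavenyan → vavenyan   (b→v word-initially before a back vowel)
  vavenyan → vevenyan   (a→e after a consonant, before a labial obstruent)
  vevenyan → vevenyen   (a→e after a consonant, before a nasal)
So the Dorakic cognate is 'vevenyen'.

vevenyen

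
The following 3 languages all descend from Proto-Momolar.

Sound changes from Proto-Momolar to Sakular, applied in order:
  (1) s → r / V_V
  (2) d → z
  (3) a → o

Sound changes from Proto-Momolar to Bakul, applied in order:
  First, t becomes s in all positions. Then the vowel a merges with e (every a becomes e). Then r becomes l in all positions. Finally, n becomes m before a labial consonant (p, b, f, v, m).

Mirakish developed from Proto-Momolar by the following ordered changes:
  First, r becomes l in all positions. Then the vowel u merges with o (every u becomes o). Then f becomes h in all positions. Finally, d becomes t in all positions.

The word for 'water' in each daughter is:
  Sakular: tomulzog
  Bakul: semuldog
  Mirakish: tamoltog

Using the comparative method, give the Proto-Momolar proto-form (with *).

Position 1: Sakular has t, Bakul has s, Mirakish has t. Sakular preserves t here (none of its changes turn any other segment into t), so the proto-segment is *t.
Position 2: Sakular has o, Bakul has e, Mirakish has a. Mirakish preserves a here (none of its changes turn any other segment into a), so the proto-segment is *a.
Verify the candidate proto-form against each daughter:
Sakular: *tamuldog > tamulzog > tomulzog  (by unconditioned shift, vowel merger)
Bakul: *tamuldog > samuldog > semuldog  (by unconditioned shift, vowel merger)
Mirakish: start from *tamuldog.
  rule 1: no change — tamuldog
  rule 2 (vowel merger): tamuldog → tamoldog
  rule 3: no change — tamoldog
  rule 4 (unconditioned shift): tamoldog → tamoltog
  ⇒ Mirakish tamoltog
Only *tamuldog yields all of Sakular tomulzog, Bakul semuldog, Mirakish tamoltog.

*tamuldog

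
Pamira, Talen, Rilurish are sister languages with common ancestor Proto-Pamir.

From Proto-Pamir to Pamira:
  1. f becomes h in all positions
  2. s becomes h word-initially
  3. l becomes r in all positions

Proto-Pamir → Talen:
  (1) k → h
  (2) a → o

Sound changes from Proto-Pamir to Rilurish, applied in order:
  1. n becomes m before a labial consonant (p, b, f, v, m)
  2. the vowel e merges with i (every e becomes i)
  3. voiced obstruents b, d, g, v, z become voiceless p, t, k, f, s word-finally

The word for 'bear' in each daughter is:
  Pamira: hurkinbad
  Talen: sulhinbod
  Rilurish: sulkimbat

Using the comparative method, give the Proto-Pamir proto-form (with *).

*sulkinbad

Position 3: Pamira has r, Talen has l, Rilurish has l. Talen preserves l here (none of its changes turn any other segment into l), so the proto-segment is *l.
Position 9: Pamira has d, Talen has d, Rilurish has t. Pamira preserves d here (none of its changes turn any other segment into d), so the proto-segment is *d.
Position 8: Pamira has a, Talen has o, Rilurish has a. Pamira preserves a here (none of its changes turn any other segment into a), so the proto-segment is *a.
Verify the candidate proto-form against each daughter:
Pamira: start from *sulkinbad.
  rule 1: no change — sulkinbad
  rule 2 (debuccalisation): sulkinbad → hulkinbad
  rule 3 (unconditioned shift): hulkinbad → hurkinbad
  ⇒ Pamira hurkinbad
Talen: start from *sulkinbad.
  rule 1 (unconditioned shift): sulkinbad → sulhinbad
  rule 2 (vowel merger): sulhinbad → sulhinbod
  ⇒ Talen sulhinbod
Rilurish: start from *sulkinbad.
  rule 1 (nasal place assimilation): sulkinbad → sulkimbad
  rule 2: no change — sulkimbad
  rule 3 (final devoicing): sulkimbad → sulkimbat
  ⇒ Rilurish sulkimbat
*sulkinbad is the unique common source.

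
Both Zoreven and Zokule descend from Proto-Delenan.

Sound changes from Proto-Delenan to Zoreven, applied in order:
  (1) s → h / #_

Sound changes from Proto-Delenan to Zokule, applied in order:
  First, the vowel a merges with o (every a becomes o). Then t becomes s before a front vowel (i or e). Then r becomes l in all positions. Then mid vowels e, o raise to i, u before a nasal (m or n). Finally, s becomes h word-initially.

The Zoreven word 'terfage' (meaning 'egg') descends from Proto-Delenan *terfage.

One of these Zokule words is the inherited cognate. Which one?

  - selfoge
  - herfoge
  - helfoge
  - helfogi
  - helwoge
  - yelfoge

helfoge

Zokule: *terfage
  terfage → terfoge   [vowel merger]
  terfoge → serfoge   [palatalisation]
  serfoge → selfoge   [unconditioned shift]
  selfoge (rule 4 does not apply)
  selfoge → helfoge   [debuccalisation]
  giving Zokule helfoge.
Among the options, 'helfoge' alone shows every Zokule change applied in order.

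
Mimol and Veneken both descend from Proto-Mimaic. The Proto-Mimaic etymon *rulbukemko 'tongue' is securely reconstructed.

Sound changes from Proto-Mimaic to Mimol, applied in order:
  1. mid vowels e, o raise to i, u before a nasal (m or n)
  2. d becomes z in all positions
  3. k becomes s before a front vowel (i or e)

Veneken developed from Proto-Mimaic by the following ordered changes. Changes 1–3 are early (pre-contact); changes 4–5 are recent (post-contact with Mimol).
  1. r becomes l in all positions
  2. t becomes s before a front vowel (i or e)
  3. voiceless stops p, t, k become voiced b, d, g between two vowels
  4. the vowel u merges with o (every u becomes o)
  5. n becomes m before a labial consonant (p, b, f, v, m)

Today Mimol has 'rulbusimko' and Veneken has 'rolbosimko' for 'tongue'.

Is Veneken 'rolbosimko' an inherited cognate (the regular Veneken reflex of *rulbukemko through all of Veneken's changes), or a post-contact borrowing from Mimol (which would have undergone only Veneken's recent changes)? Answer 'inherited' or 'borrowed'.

borrowed

If inherited, *rulbukemko would pass through all of Veneken's changes:
Veneken: *rulbukemko > lulbukemko > lulbugemko > lolbogemko  (by unconditioned shift, intervocalic voicing, vowel merger)
If borrowed from Mimol 'rulbusimko' after the early changes, it would undergo only the recent ones:
  rule 4 (vowel merger): rulbusimko → rolbosimko
  rule 5 (nasal place assimilation): no change (rolbosimko)
  ⇒ as a loan: rolbosimko
Veneken 'rolbosimko' matches the loan outcome 'rolbosimko', not the inherited 'lolbogemko' — it skipped the early Veneken changes, so it was borrowed from Mimol.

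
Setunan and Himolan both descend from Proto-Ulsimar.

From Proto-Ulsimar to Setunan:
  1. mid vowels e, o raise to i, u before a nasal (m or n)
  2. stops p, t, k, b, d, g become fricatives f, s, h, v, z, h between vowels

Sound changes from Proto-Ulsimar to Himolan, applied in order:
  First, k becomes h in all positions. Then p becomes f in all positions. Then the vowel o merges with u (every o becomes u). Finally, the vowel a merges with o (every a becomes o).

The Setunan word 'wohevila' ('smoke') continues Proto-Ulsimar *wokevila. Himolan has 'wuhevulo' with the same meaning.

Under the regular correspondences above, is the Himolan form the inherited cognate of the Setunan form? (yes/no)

no

Derive the expected Himolan reflex of *wokevila:
Himolan: start from *wokevila.
  rule 1 (unconditioned shift): wokevila → wohevila
  rule 2: no change — wohevila
  rule 3 (vowel merger): wohevila → wuhevila
  rule 4 (vowel merger): wuhevila → wuhevilo
  ⇒ Himolan wuhevilo
The regular Himolan reflex would be 'wuhevilo', but the attested form is 'wuhevulo'. The correspondence is irregular, so they are not cognates (the Himolan form has a different source).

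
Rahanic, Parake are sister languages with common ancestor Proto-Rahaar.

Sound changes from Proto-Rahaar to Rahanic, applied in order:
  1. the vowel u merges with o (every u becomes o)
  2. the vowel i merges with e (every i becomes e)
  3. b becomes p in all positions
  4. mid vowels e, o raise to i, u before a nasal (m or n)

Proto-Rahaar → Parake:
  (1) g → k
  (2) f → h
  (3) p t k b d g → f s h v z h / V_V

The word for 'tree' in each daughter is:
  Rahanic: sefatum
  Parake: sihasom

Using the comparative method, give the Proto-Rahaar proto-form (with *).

Position 3: Rahanic has f, Parake has h. Rahanic preserves f here (none of its changes turn any other segment into f), so the proto-segment is *f.
Position 5: Rahanic has t, Parake has s. Rahanic preserves t here (none of its changes turn any other segment into t), so the proto-segment is *t.
This points to *sifatom. Verify forward in each daughter:
Rahanic: *sifatom
  sifatom (rule 1 does not apply)
  sifatom → sefatom   [vowel merger]
  sefatom (rule 3 does not apply)
  sefatom → sefatum   [pre-nasal raising]
  giving Rahanic sefatum.
Parake: *sifatom > sihatom > sihasom  (by unconditioned shift, intervocalic lenition)
Only *sifatom yields all of Rahanic sefatum, Parake sihasom.

*sifatom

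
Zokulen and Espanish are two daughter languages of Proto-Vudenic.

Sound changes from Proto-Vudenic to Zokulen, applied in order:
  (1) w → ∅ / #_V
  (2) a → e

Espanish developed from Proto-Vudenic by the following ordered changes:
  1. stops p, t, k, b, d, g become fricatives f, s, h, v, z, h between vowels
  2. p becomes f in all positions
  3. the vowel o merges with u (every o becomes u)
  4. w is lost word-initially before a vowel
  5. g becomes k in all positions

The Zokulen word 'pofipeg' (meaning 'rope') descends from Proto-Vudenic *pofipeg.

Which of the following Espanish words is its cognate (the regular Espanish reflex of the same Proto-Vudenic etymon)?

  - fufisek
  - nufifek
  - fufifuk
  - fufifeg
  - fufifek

Espanish: start from *pofipeg.
  rule 1 (intervocalic lenition): pofipeg → pofifeg
  rule 2 (unconditioned shift): pofifeg → fofifeg
  rule 3 (vowel merger): fofifeg → fufifeg
  rule 4: no change — fufifeg
  rule 5 (unconditioned shift): fufifeg → fufifek
  ⇒ Espanish fufifek
Among the options, 'fufifek' alone shows every Espanish change applied in order.

fufifek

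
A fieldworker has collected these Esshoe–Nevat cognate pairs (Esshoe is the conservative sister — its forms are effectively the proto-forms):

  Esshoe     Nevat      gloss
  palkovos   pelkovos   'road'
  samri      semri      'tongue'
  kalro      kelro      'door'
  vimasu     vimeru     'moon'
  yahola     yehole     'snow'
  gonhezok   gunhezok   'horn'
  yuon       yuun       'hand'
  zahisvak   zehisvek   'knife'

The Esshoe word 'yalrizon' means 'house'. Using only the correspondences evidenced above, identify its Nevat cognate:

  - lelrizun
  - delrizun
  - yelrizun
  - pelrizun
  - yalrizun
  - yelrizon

palkovos ~ pelkovos, kalro ~ kelro — Esshoe a corresponds to Nevat e after a consonant, before a consonant other than r, m, n, p, b, f, v.
gonhezok ~ gunhezok — Esshoe o corresponds to Nevat u after a consonant, before a nasal.
Applying these to Esshoe 'yalrizon':
  yalrizon → yelrizon   (a→e after a consonant, before a consonant other than r, m, n, p, b, f, v)
  yelrizon → yelrizun   (o→u after a consonant, before a nasal)
So the Nevat cognate is 'yelrizun'.

yelrizun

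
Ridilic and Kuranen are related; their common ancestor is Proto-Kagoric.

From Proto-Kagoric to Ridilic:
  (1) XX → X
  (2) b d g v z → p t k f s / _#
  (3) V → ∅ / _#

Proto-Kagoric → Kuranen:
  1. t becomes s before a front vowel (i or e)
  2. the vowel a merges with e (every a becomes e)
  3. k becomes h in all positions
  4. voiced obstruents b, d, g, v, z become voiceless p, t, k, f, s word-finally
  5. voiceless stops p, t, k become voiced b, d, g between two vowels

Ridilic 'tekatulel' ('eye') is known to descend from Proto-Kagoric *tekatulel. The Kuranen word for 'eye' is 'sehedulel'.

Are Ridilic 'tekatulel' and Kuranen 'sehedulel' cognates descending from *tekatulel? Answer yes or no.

Derive the expected Kuranen reflex of *tekatulel:
Kuranen: *tekatulel > sekatulel > seketulel > sehetulel > sehedulel  (by palatalisation, vowel merger, unconditioned shift, intervocalic voicing)
Kuranen 'sehedulel' matches the regular reflex exactly, so the pair is cognate.

yes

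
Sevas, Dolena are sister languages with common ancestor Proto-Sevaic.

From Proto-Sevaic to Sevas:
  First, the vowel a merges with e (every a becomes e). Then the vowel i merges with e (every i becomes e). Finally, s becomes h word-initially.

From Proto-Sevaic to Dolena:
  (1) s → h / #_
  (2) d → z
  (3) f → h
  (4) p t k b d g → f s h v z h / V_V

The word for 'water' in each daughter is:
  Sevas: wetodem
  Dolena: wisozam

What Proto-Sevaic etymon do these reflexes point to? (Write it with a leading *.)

Position 6: Sevas has e, Dolena has a. Dolena preserves a here (none of its changes turn any other segment into a), so the proto-segment is *a.
Position 3: Sevas has t, Dolena has s. Sevas preserves t here (none of its changes turn any other segment into t), so the proto-segment is *t.
This points to *witodam. Verify forward in each daughter:
Sevas: start from *witodam.
  rule 1 (vowel merger): witodam → witodem
  rule 2 (vowel merger): witodem → wetodem
  rule 3: no change — wetodem
  ⇒ Sevas wetodem
Dolena: start from *witodam.
  rule 1: no change — witodam
  rule 2 (unconditioned shift): witodam → witozam
  rule 3: no change — witozam
  rule 4 (intervocalic lenition): witozam → wisozam
  ⇒ Dolena wisozam
No other proto-form is consistent with every reflex, so the reconstruction is *witodam.

*witodam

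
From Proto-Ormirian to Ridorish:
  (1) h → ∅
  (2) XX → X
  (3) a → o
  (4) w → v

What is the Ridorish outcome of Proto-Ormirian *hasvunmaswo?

osvunmosvo

Ridorish: start from *hasvunmaswo.
  rule 1 (h-loss): hasvunmaswo → asvunmaswo
  rule 2: no change — asvunmaswo
  rule 3 (vowel merger): asvunmaswo → osvunmoswo
  rule 4 (unconditioned shift): osvunmoswo → osvunmosvo
  ⇒ Ridorish osvunmosvo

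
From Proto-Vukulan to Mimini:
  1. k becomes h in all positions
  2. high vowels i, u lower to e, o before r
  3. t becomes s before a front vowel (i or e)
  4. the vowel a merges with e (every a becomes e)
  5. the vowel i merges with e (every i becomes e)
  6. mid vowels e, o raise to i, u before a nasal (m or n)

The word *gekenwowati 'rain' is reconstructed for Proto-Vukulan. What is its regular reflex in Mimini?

gehinwowese

Mimini: *gekenwowati
  gekenwowati → gehenwowati   [unconditioned shift]
  gehenwowati (rule 2 does not apply)
  gehenwowati → gehenwowasi   [palatalisation]
  gehenwowasi → gehenwowesi   [vowel merger]
  gehenwowesi → gehenwowese   [vowel merger]
  gehenwowese → gehinwowese   [pre-nasal raising]
  giving Mimini gehinwowese.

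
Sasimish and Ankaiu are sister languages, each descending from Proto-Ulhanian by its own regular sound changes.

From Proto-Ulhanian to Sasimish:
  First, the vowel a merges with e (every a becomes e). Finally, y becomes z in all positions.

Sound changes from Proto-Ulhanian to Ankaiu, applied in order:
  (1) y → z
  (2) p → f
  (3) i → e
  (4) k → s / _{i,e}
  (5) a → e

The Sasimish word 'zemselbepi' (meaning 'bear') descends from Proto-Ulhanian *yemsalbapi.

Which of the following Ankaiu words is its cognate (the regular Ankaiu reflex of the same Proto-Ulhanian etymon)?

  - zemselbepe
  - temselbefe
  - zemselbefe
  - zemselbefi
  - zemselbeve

Ankaiu: *yemsalbapi
  yemsalbapi → zemsalbapi   [unconditioned shift]
  zemsalbapi → zemsalbafi   [unconditioned shift]
  zemsalbafi → zemsalbafe   [vowel merger]
  zemsalbafe (rule 4 does not apply)
  zemsalbafe → zemselbefe   [vowel merger]
  giving Ankaiu zemselbefe.
Among the options, 'zemselbefe' alone shows every Ankaiu change applied in order.

zemselbefe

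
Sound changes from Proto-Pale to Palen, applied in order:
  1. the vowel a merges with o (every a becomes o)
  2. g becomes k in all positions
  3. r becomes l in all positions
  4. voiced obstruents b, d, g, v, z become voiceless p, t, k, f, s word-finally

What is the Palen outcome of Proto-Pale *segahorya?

sekoholyo

Palen: start from *segahorya.
  rule 1 (vowel merger): segahorya → segohoryo
  rule 2 (unconditioned shift): segohoryo → sekohoryo
  rule 3 (unconditioned shift): sekohoryo → sekoholyo
  rule 4: no change — sekoholyo
  ⇒ Palen sekoholyo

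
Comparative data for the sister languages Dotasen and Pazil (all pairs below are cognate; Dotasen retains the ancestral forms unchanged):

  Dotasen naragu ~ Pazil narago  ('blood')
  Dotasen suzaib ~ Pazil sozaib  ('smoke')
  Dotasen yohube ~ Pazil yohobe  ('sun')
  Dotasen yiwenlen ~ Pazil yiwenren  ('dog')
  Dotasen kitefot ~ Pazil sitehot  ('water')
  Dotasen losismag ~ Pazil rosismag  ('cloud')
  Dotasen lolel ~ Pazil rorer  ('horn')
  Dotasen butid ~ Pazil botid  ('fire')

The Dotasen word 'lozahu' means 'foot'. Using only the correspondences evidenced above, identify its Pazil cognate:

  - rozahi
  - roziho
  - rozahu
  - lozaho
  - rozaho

losismag ~ rosismag, lolel ~ rorer — Dotasen l corresponds to Pazil r word-initially before a back vowel.
naragu ~ narago — Dotasen u corresponds to Pazil o word-finally.
Applying these to Dotasen 'lozahu':
  lozahu → rozahu   (l→r word-initially before a back vowel)
  rozahu → rozaho   (u→o word-finally)
So the Pazil cognate is 'rozaho'.

rozaho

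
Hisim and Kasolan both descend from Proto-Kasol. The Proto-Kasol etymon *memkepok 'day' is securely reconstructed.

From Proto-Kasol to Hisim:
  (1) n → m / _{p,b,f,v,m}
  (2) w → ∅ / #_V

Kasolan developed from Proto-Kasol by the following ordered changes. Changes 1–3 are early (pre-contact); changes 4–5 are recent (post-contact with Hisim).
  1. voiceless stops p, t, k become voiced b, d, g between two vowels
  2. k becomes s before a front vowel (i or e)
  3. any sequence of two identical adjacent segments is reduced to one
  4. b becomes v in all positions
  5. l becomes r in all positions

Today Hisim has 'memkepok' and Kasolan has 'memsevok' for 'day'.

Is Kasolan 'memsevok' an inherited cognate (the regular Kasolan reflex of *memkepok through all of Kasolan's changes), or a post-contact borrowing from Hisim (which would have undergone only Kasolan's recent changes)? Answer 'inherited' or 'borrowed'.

inherited

If inherited, *memkepok would pass through all of Kasolan's changes:
Kasolan: *memkepok > memkebok > memsebok > memsevok  (by intervocalic voicing, palatalisation, unconditioned shift)
If borrowed from Hisim 'memkepok' after the early changes, it would undergo only the recent ones:
  rule 4 (unconditioned shift): no change (memkepok)
  rule 5 (unconditioned shift): no change (memkepok)
  ⇒ as a loan: memkepok
Kasolan 'memsevok' matches the inherited outcome exactly, so it is an inherited cognate, not a loan.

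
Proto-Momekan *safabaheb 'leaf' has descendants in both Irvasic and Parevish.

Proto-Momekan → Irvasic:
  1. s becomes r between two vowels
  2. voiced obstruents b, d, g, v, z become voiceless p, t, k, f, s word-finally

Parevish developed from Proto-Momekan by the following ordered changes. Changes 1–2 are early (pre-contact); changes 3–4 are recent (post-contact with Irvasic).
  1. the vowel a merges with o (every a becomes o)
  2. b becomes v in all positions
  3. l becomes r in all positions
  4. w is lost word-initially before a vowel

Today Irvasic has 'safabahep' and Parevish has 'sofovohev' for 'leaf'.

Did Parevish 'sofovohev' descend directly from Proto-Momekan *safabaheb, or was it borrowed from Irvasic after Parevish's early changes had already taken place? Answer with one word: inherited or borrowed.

If inherited, *safabaheb would pass through all of Parevish's changes:
Parevish: *safabaheb
  safabaheb → sofoboheb   [vowel merger]
  sofoboheb → sofovohev   [unconditioned shift]
  sofovohev (rule 3 does not apply)
  sofovohev (rule 4 does not apply)
  giving Parevish sofovohev.
If borrowed from Irvasic 'safabahep' after the early changes, it would undergo only the recent ones:
  rule 3 (unconditioned shift): no change (safabahep)
  rule 4 (glide loss): no change (safabahep)
  ⇒ as a loan: safabahep
Parevish 'sofovohev' matches the inherited outcome exactly, so it is an inherited cognate, not a loan.

inherited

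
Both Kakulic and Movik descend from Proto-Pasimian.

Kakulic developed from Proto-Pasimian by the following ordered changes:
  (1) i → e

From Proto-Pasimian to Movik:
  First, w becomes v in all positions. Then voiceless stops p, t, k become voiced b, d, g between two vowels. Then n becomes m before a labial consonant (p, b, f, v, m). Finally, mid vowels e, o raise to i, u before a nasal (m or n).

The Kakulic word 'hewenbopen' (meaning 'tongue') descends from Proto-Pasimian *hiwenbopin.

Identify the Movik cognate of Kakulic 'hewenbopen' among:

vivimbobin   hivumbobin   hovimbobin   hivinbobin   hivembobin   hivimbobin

Movik: *hiwenbopin > hivenbopin > hivenbobin > hivembobin > hivimbobin  (by unconditioned shift, intervocalic voicing, nasal place assimilation, pre-nasal raising)
Only 'hivimbobin' matches the regular Movik development of *hiwenbopin.

hivimbobin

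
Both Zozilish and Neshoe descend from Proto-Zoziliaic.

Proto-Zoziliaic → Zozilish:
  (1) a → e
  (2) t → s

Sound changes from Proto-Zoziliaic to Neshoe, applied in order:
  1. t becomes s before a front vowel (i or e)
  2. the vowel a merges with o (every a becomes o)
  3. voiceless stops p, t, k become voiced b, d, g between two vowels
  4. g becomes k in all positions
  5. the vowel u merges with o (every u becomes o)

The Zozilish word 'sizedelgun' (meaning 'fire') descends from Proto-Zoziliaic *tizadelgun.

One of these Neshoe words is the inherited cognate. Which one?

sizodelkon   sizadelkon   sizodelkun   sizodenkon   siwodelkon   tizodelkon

Neshoe: *tizadelgun > sizadelgun > sizodelgun > sizodelkun > sizodelkon  (by palatalisation, vowel merger, unconditioned shift, vowel merger)
Only 'sizodelkon' matches the regular Neshoe development of *tizadelgun.

sizodelkon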